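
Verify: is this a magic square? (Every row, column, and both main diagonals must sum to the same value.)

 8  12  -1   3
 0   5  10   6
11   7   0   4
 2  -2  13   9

Row 1: 8 + 12 + (-1) + 3 = 22.
Row 2: 0 + 5 + 10 + 6 = 21.
Row 3: 11 + 7 + 0 + 4 = 22.
Row 4: 2 + (-2) + 13 + 9 = 22.
Column 1: 8 + 0 + 11 + 2 = 21.
Column 2: 12 + 5 + 7 + (-2) = 22.
Column 3: -1 + 10 + 0 + 13 = 22.
Column 4: 3 + 6 + 4 + 9 = 22.
Main diagonal: 8 + 5 + 0 + 9 = 22.
Anti-diagonal: 3 + 10 + 7 + 2 = 22.

No — row 2 sums to 21 but main diagonal sums to 22.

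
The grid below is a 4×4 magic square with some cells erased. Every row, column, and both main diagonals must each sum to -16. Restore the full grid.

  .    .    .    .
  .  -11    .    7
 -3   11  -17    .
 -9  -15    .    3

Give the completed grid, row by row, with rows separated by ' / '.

Row 3 must total -16; the given cells sum to -9, so (3,4) = -7.
Using row 4: -9 + (-15) + 3 + ? → (4,3) = -16 − (-21) = 5.
Column 2 must total -16; the given cells sum to -15, so (1,2) = -1.
Using column 4: 7 + (-7) + 3 + ? → (1,4) = -16 − 3 = -19.
From main diagonal, -16 − (-11 + (-17) + 3) gives (1,1) = 9.
From anti-diagonal, -16 − (-19 + 11 + (-9)) gives (2,3) = 1.
From row 1, -16 − (9 + (-1) + (-19)) gives (1,3) = -5.
Using row 2: -11 + 1 + 7 + ? → (2,1) = -16 − (-3) = -13.

9 -1 -5 -19 / -13 -11 1 7 / -3 11 -17 -7 / -9 -15 5 3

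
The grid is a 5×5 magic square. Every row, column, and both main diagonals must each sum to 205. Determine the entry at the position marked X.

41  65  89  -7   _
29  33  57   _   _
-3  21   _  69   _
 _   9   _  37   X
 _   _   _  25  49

Row 1 must total 205; the given cells sum to 188, so (1,5) = 17.
Using column 2: 65 + 33 + 21 + 9 + ? → (5,2) = 205 − 128 = 77.
Column 4: -7 + 69 + 37 + 25 + ? = 205, so (2,4) = 81.
From main diagonal, 205 − (41 + 33 + 37 + 49) gives (3,3) = 45.
The remaining cell in anti-diagonal is (5,1) = 205 − 152 = 53.
Row 2 must total 205; the given cells sum to 200, so (2,5) = 5.
The remaining cell in row 3 is (3,5) = 205 − 132 = 73.
Row 5 needs 205; the known cells sum to 204, so (5,3) = 1.
Column 1 must total 205; the given cells sum to 120, so (4,1) = 85.
Column 3 needs 205; the known cells sum to 192, so (4,3) = 13.
The remaining cell in column 5 is (4,5) = 205 − 144 = 61.

61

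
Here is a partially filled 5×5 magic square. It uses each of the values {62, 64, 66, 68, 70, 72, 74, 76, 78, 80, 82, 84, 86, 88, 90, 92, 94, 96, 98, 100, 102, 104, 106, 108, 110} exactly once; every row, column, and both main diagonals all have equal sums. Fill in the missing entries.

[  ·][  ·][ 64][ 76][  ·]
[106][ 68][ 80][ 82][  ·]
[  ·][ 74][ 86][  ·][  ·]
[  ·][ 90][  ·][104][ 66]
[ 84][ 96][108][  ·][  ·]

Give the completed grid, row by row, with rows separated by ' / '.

The 25 entries sum to 2150, so each line sums to 2150/5 = 430.
Using row 2: 106 + 68 + 80 + 82 + ? → (2,5) = 430 − 336 = 94.
From column 2, 430 − (68 + 74 + 90 + 96) gives (1,2) = 102.
The remaining cell in column 3 is (4,3) = 430 − 338 = 92.
Anti-diagonal must total 430; the given cells sum to 342, so (1,5) = 88.
Row 1 needs 430; the known cells sum to 330, so (1,1) = 100.
Using row 4: 90 + 92 + 104 + 66 + ? → (4,1) = 430 − 352 = 78.
Column 1 needs 430; the known cells sum to 368, so (3,1) = 62.
The remaining cell in main diagonal is (5,5) = 430 − 358 = 72.
Row 5: 84 + 96 + 108 + 72 + ? = 430, so (5,4) = 70.
Using column 4: 76 + 82 + 104 + 70 + ? → (3,4) = 430 − 332 = 98.
Column 5 must total 430; the given cells sum to 320, so (3,5) = 110.

100 102 64 76 88 / 106 68 80 82 94 / 62 74 86 98 110 / 78 90 92 104 66 / 84 96 108 70 72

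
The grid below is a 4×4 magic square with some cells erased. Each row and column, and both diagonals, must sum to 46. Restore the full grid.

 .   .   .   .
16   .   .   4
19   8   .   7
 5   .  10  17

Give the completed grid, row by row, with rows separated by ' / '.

Using row 3: 19 + 8 + 7 + ? → (3,3) = 46 − 34 = 12.
Using row 4: 5 + 10 + 17 + ? → (4,2) = 46 − 32 = 14.
Column 1 needs 46; the known cells sum to 40, so (1,1) = 6.
Column 4: 4 + 7 + 17 + ? = 46, so (1,4) = 18.
Main diagonal must total 46; the given cells sum to 35, so (2,2) = 11.
Anti-diagonal: 18 + 8 + 5 + ? = 46, so (2,3) = 15.
From column 2, 46 − (11 + 8 + 14) gives (1,2) = 13.
Column 3 must total 46; the given cells sum to 37, so (1,3) = 9.

6 13 9 18 / 16 11 15 4 / 19 8 12 7 / 5 14 10 17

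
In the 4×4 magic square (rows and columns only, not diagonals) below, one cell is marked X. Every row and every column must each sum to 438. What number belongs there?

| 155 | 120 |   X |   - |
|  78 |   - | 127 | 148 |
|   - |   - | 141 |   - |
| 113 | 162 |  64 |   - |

106

Row 2: 78 + 127 + 148 + ? = 438, so (2,2) = 85.
Row 4: 113 + 162 + 64 + ? = 438, so (4,4) = 99.
Column 1 must total 438; the given cells sum to 346, so (3,1) = 92.
Column 2 must total 438; the given cells sum to 367, so (3,2) = 71.
Column 3 needs 438; the known cells sum to 332, so (1,3) = 106.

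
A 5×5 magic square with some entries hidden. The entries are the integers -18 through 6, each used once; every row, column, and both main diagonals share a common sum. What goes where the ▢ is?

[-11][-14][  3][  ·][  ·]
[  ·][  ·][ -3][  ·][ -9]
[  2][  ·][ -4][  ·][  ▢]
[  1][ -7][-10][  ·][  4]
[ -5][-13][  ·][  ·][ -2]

The entries are -18 through 6, which sum to -150, so each line sums to -150/5 = -30.
The remaining cell in row 4 is (4,4) = -30 − (-12) = -18.
The remaining cell in column 1 is (2,1) = -30 − (-13) = -17.
Using column 3: 3 + (-3) + (-4) + (-10) + ? → (5,3) = -30 − (-14) = -16.
Main diagonal needs -30; the known cells sum to -35, so (2,2) = 5.
The remaining cell in row 2 is (2,4) = -30 − (-24) = -6.
From row 5, -30 − (-5 + (-13) + (-16) + (-2)) gives (5,4) = 6.
Column 2: -14 + 5 + (-7) + (-13) + ? = -30, so (3,2) = -1.
The remaining cell in anti-diagonal is (1,5) = -30 − (-22) = -8.
Row 1 needs -30; the known cells sum to -30, so (1,4) = 0.
Column 4 needs -30; the known cells sum to -18, so (3,4) = -12.
Column 5 needs -30; the known cells sum to -15, so (3,5) = -15.

-15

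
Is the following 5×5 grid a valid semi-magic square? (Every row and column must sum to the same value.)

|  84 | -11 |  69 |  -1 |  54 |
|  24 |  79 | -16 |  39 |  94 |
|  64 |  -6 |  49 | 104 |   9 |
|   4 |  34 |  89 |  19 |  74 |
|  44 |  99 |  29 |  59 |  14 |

No — column 5 sums to 245 but column 4 sums to 220.

Row 1: 84 + (-11) + 69 + (-1) + 54 = 195.
Row 2: 24 + 79 + (-16) + 39 + 94 = 220.
Row 3: 64 + (-6) + 49 + 104 + 9 = 220.
Row 4: 4 + 34 + 89 + 19 + 74 = 220.
Row 5: 44 + 99 + 29 + 59 + 14 = 245.
Column 1: 84 + 24 + 64 + 4 + 44 = 220.
Column 2: -11 + 79 + (-6) + 34 + 99 = 195.
Column 3: 69 + (-16) + 49 + 89 + 29 = 220.
Column 4: -1 + 39 + 104 + 19 + 59 = 220.
Column 5: 54 + 94 + 9 + 74 + 14 = 245.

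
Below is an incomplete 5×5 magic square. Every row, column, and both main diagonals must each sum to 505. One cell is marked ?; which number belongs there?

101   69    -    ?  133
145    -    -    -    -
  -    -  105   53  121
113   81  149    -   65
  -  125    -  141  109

Row 4 needs 505; the known cells sum to 408, so (4,4) = 97.
The remaining cell in column 5 is (2,5) = 505 − 428 = 77.
Main diagonal: 101 + 105 + 97 + 109 + ? = 505, so (2,2) = 93.
Column 2 needs 505; the known cells sum to 368, so (3,2) = 137.
Using row 3: 137 + 105 + 53 + 121 + ? → (3,1) = 505 − 416 = 89.
Column 1 needs 505; the known cells sum to 448, so (5,1) = 57.
Anti-diagonal: 133 + 105 + 81 + 57 + ? = 505, so (2,4) = 129.
The remaining cell in row 2 is (2,3) = 505 − 444 = 61.
Row 5 needs 505; the known cells sum to 432, so (5,3) = 73.
Column 3 needs 505; the known cells sum to 388, so (1,3) = 117.
The remaining cell in column 4 is (1,4) = 505 − 420 = 85.

85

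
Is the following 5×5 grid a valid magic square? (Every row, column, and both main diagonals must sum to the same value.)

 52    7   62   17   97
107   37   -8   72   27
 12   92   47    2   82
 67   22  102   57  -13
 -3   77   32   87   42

Row 1: 52 + 7 + 62 + 17 + 97 = 235.
Row 2: 107 + 37 + (-8) + 72 + 27 = 235.
Row 3: 12 + 92 + 47 + 2 + 82 = 235.
Row 4: 67 + 22 + 102 + 57 + (-13) = 235.
Row 5: -3 + 77 + 32 + 87 + 42 = 235.
Column 1: 52 + 107 + 12 + 67 + (-3) = 235.
Column 2: 7 + 37 + 92 + 22 + 77 = 235.
Column 3: 62 + (-8) + 47 + 102 + 32 = 235.
Column 4: 17 + 72 + 2 + 57 + 87 = 235.
Column 5: 97 + 27 + 82 + (-13) + 42 = 235.
Main diagonal: 52 + 37 + 47 + 57 + 42 = 235.
Anti-diagonal: 97 + 72 + 47 + 22 + (-3) = 235.
All lines sum to 235.

Yes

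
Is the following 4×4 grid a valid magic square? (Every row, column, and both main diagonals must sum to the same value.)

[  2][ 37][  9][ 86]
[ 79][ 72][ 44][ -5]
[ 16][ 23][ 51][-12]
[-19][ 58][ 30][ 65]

Row 1: 2 + 37 + 9 + 86 = 134.
Row 2: 79 + 72 + 44 + (-5) = 190.
Row 3: 16 + 23 + 51 + (-12) = 78.
Row 4: -19 + 58 + 30 + 65 = 134.
Column 1: 2 + 79 + 16 + (-19) = 78.
Column 2: 37 + 72 + 23 + 58 = 190.
Column 3: 9 + 44 + 51 + 30 = 134.
Column 4: 86 + (-5) + (-12) + 65 = 134.
Main diagonal: 2 + 72 + 51 + 65 = 190.
Anti-diagonal: 86 + 44 + 23 + (-19) = 134.

No — column 3 sums to 134 but row 2 sums to 190.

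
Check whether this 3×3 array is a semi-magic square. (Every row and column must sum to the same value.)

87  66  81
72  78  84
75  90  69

Row 1: 87 + 66 + 81 = 234.
Row 2: 72 + 78 + 84 = 234.
Row 3: 75 + 90 + 69 = 234.
Column 1: 87 + 72 + 75 = 234.
Column 2: 66 + 78 + 90 = 234.
Column 3: 81 + 84 + 69 = 234.
All lines sum to 234.

Yes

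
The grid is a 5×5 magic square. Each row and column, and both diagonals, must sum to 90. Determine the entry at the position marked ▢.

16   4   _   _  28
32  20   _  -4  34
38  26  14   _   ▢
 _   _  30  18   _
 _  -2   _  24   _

From row 2, 90 − (32 + 20 + (-4) + 34) gives (2,3) = 8.
From column 2, 90 − (4 + 20 + 26 + (-2)) gives (4,2) = 42.
The remaining cell in main diagonal is (5,5) = 90 − 68 = 22.
The remaining cell in anti-diagonal is (5,1) = 90 − 80 = 10.
Row 5 must total 90; the given cells sum to 54, so (5,3) = 36.
Using column 1: 16 + 32 + 38 + 10 + ? → (4,1) = 90 − 96 = -6.
The remaining cell in column 3 is (1,3) = 90 − 88 = 2.
Row 1: 16 + 4 + 2 + 28 + ? = 90, so (1,4) = 40.
From row 4, 90 − (-6 + 42 + 30 + 18) gives (4,5) = 6.
Column 4: 40 + (-4) + 18 + 24 + ? = 90, so (3,4) = 12.
Column 5 needs 90; the known cells sum to 90, so (3,5) = 0.

0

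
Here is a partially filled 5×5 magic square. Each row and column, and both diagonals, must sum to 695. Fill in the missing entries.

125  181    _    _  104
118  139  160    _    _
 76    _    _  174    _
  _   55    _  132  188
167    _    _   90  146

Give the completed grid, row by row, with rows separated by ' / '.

125 181 202 83 104 / 118 139 160 216 62 / 76 97 153 174 195 / 209 55 111 132 188 / 167 223 69 90 146

Using column 1: 125 + 118 + 76 + 167 + ? → (4,1) = 695 − 486 = 209.
Using main diagonal: 125 + 139 + 132 + 146 + ? → (3,3) = 695 − 542 = 153.
From anti-diagonal, 695 − (104 + 153 + 55 + 167) gives (2,4) = 216.
Row 2 needs 695; the known cells sum to 633, so (2,5) = 62.
Using row 4: 209 + 55 + 132 + 188 + ? → (4,3) = 695 − 584 = 111.
Column 4 must total 695; the given cells sum to 612, so (1,4) = 83.
Column 5 needs 695; the known cells sum to 500, so (3,5) = 195.
From row 1, 695 − (125 + 181 + 83 + 104) gives (1,3) = 202.
Row 3: 76 + 153 + 174 + 195 + ? = 695, so (3,2) = 97.
Using column 2: 181 + 139 + 97 + 55 + ? → (5,2) = 695 − 472 = 223.
From column 3, 695 − (202 + 160 + 153 + 111) gives (5,3) = 69.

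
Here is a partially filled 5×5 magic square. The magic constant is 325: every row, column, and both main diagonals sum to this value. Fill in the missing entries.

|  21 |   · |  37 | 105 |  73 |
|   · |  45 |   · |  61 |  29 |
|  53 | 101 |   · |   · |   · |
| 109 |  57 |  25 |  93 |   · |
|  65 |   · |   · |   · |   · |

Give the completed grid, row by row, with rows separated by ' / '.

Row 1 must total 325; the given cells sum to 236, so (1,2) = 89.
Row 4 must total 325; the given cells sum to 284, so (4,5) = 41.
Using column 1: 21 + 53 + 109 + 65 + ? → (2,1) = 325 − 248 = 77.
The remaining cell in column 2 is (5,2) = 325 − 292 = 33.
The remaining cell in anti-diagonal is (3,3) = 325 − 256 = 69.
Using row 2: 77 + 45 + 61 + 29 + ? → (2,3) = 325 − 212 = 113.
Using column 3: 37 + 113 + 69 + 25 + ? → (5,3) = 325 − 244 = 81.
The remaining cell in main diagonal is (5,5) = 325 − 228 = 97.
Using row 5: 65 + 33 + 81 + 97 + ? → (5,4) = 325 − 276 = 49.
From column 4, 325 − (105 + 61 + 93 + 49) gives (3,4) = 17.
From column 5, 325 − (73 + 29 + 41 + 97) gives (3,5) = 85.

21 89 37 105 73 / 77 45 113 61 29 / 53 101 69 17 85 / 109 57 25 93 41 / 65 33 81 49 97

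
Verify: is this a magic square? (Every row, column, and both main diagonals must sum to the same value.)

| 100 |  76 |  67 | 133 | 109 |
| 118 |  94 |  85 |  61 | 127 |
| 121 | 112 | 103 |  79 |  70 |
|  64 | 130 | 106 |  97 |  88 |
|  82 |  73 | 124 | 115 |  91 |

Row 1: 100 + 76 + 67 + 133 + 109 = 485.
Row 2: 118 + 94 + 85 + 61 + 127 = 485.
Row 3: 121 + 112 + 103 + 79 + 70 = 485.
Row 4: 64 + 130 + 106 + 97 + 88 = 485.
Row 5: 82 + 73 + 124 + 115 + 91 = 485.
Column 1: 100 + 118 + 121 + 64 + 82 = 485.
Column 2: 76 + 94 + 112 + 130 + 73 = 485.
Column 3: 67 + 85 + 103 + 106 + 124 = 485.
Column 4: 133 + 61 + 79 + 97 + 115 = 485.
Column 5: 109 + 127 + 70 + 88 + 91 = 485.
Main diagonal: 100 + 94 + 103 + 97 + 91 = 485.
Anti-diagonal: 109 + 61 + 103 + 130 + 82 = 485.
All lines sum to 485.

Yes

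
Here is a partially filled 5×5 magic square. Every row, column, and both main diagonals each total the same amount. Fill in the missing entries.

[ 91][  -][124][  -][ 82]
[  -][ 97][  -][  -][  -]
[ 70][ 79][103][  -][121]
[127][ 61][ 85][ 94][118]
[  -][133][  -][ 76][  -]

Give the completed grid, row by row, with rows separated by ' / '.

Row 4 is already complete: 127 + 61 + 85 + 94 + 118 = 485, so that is the magic constant.
Row 3: 70 + 79 + 103 + 121 + ? = 485, so (3,4) = 112.
Column 2: 97 + 79 + 61 + 133 + ? = 485, so (1,2) = 115.
From main diagonal, 485 − (91 + 97 + 103 + 94) gives (5,5) = 100.
Using row 1: 91 + 115 + 124 + 82 + ? → (1,4) = 485 − 412 = 73.
Column 4 needs 485; the known cells sum to 355, so (2,4) = 130.
Column 5 needs 485; the known cells sum to 421, so (2,5) = 64.
Using anti-diagonal: 82 + 130 + 103 + 61 + ? → (5,1) = 485 − 376 = 109.
Using row 5: 109 + 133 + 76 + 100 + ? → (5,3) = 485 − 418 = 67.
Using column 1: 91 + 70 + 127 + 109 + ? → (2,1) = 485 − 397 = 88.
Using column 3: 124 + 103 + 85 + 67 + ? → (2,3) = 485 − 379 = 106.

91 115 124 73 82 / 88 97 106 130 64 / 70 79 103 112 121 / 127 61 85 94 118 / 109 133 67 76 100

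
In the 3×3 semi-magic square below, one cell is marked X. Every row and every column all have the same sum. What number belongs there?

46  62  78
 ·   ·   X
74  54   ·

Row 1 is complete and sums to 186; that is the magic constant.
Row 3 needs 186; the known cells sum to 128, so (3,3) = 58.
Using column 1: 46 + 74 + ? → (2,1) = 186 − 120 = 66.
The remaining cell in column 2 is (2,2) = 186 − 116 = 70.
Using column 3: 78 + 58 + ? → (2,3) = 186 − 136 = 50.

50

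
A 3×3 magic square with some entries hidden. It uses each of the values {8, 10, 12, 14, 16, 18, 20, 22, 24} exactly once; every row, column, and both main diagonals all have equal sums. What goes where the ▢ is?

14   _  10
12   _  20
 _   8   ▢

The 9 entries sum to 144, so each line sums to 144/3 = 48.
Row 1 must total 48; the given cells sum to 24, so (1,2) = 24.
Row 2 needs 48; the known cells sum to 32, so (2,2) = 16.
Column 1 must total 48; the given cells sum to 26, so (3,1) = 22.
Column 3: 10 + 20 + ? = 48, so (3,3) = 18.

18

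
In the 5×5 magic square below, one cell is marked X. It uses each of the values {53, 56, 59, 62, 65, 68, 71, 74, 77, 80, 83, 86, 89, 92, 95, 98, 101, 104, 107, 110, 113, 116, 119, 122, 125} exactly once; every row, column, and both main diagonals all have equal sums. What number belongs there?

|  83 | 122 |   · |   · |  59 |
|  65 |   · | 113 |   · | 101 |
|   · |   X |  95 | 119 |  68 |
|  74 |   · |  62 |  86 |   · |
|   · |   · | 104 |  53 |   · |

The 25 entries sum to 2225, so each line sums to 2225/5 = 445.
Column 3 needs 445; the known cells sum to 374, so (1,3) = 71.
Row 1 must total 445; the given cells sum to 335, so (1,4) = 110.
Column 4 needs 445; the known cells sum to 368, so (2,4) = 77.
Row 2 needs 445; the known cells sum to 356, so (2,2) = 89.
Main diagonal needs 445; the known cells sum to 353, so (5,5) = 92.
The remaining cell in column 5 is (4,5) = 445 − 320 = 125.
The remaining cell in row 4 is (4,2) = 445 − 347 = 98.
From anti-diagonal, 445 − (59 + 77 + 95 + 98) gives (5,1) = 116.
Using row 5: 116 + 104 + 53 + 92 + ? → (5,2) = 445 − 365 = 80.
Column 1 needs 445; the known cells sum to 338, so (3,1) = 107.
Column 2 needs 445; the known cells sum to 389, so (3,2) = 56.

56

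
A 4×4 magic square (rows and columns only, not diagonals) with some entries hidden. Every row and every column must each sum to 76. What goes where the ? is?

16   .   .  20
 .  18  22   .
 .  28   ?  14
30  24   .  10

8

The remaining cell in row 4 is (4,3) = 76 − 64 = 12.
Column 2 must total 76; the given cells sum to 70, so (1,2) = 6.
The remaining cell in column 4 is (2,4) = 76 − 44 = 32.
Row 1 must total 76; the given cells sum to 42, so (1,3) = 34.
The remaining cell in row 2 is (2,1) = 76 − 72 = 4.
Column 1 needs 76; the known cells sum to 50, so (3,1) = 26.
The remaining cell in column 3 is (3,3) = 76 − 68 = 8.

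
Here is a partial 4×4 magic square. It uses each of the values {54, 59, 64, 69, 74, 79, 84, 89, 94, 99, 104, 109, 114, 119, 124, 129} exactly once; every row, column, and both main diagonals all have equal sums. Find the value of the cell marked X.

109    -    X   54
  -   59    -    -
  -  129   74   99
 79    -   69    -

The 16 entries sum to 1464, so each line sums to 1464/4 = 366.
From row 3, 366 − (129 + 74 + 99) gives (3,1) = 64.
Using column 1: 109 + 64 + 79 + ? → (2,1) = 366 − 252 = 114.
Main diagonal: 109 + 59 + 74 + ? = 366, so (4,4) = 124.
Anti-diagonal must total 366; the given cells sum to 262, so (2,3) = 104.
Using row 2: 114 + 59 + 104 + ? → (2,4) = 366 − 277 = 89.
Using row 4: 79 + 69 + 124 + ? → (4,2) = 366 − 272 = 94.
Using column 2: 59 + 129 + 94 + ? → (1,2) = 366 − 282 = 84.
The remaining cell in column 3 is (1,3) = 366 − 247 = 119.

119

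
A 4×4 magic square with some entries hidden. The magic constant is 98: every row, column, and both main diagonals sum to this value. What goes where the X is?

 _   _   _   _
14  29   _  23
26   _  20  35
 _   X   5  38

From row 2, 98 − (14 + 29 + 23) gives (2,3) = 32.
The remaining cell in row 3 is (3,2) = 98 − 81 = 17.
The remaining cell in column 3 is (1,3) = 98 − 57 = 41.
Column 4 needs 98; the known cells sum to 96, so (1,4) = 2.
Using main diagonal: 29 + 20 + 38 + ? → (1,1) = 98 − 87 = 11.
From anti-diagonal, 98 − (2 + 32 + 17) gives (4,1) = 47.
Row 1: 11 + 41 + 2 + ? = 98, so (1,2) = 44.
Row 4: 47 + 5 + 38 + ? = 98, so (4,2) = 8.

8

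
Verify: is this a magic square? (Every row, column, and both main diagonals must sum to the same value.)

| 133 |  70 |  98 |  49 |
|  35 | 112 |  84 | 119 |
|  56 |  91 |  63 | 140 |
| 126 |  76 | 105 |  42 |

No — row 4 sums to 349 but column 1 sums to 350.

Row 1: 133 + 70 + 98 + 49 = 350.
Row 2: 35 + 112 + 84 + 119 = 350.
Row 3: 56 + 91 + 63 + 140 = 350.
Row 4: 126 + 76 + 105 + 42 = 349.
Column 1: 133 + 35 + 56 + 126 = 350.
Column 2: 70 + 112 + 91 + 76 = 349.
Column 3: 98 + 84 + 63 + 105 = 350.
Column 4: 49 + 119 + 140 + 42 = 350.
Main diagonal: 133 + 112 + 63 + 42 = 350.
Anti-diagonal: 49 + 84 + 91 + 126 = 350.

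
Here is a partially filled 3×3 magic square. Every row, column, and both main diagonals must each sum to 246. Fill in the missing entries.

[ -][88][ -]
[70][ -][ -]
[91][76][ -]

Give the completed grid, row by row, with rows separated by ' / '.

85 88 73 / 70 82 94 / 91 76 79

The remaining cell in row 3 is (3,3) = 246 − 167 = 79.
Column 1: 70 + 91 + ? = 246, so (1,1) = 85.
Using column 2: 88 + 76 + ? → (2,2) = 246 − 164 = 82.
Anti-diagonal must total 246; the given cells sum to 173, so (1,3) = 73.
Row 2 needs 246; the known cells sum to 152, so (2,3) = 94.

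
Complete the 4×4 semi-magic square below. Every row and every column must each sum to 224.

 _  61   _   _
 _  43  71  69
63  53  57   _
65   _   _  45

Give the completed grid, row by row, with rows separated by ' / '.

55 61 49 59 / 41 43 71 69 / 63 53 57 51 / 65 67 47 45

Row 2: 43 + 71 + 69 + ? = 224, so (2,1) = 41.
The remaining cell in row 3 is (3,4) = 224 − 173 = 51.
Using column 1: 41 + 63 + 65 + ? → (1,1) = 224 − 169 = 55.
Column 2 needs 224; the known cells sum to 157, so (4,2) = 67.
From column 4, 224 − (69 + 51 + 45) gives (1,4) = 59.
The remaining cell in row 1 is (1,3) = 224 − 175 = 49.
Row 4: 65 + 67 + 45 + ? = 224, so (4,3) = 47.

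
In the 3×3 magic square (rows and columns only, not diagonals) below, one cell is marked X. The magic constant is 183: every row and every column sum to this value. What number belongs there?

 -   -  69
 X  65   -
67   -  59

63

Using row 3: 67 + 59 + ? → (3,2) = 183 − 126 = 57.
From column 2, 183 − (65 + 57) gives (1,2) = 61.
Column 3 needs 183; the known cells sum to 128, so (2,3) = 55.
The remaining cell in row 1 is (1,1) = 183 − 130 = 53.
The remaining cell in row 2 is (2,1) = 183 − 120 = 63.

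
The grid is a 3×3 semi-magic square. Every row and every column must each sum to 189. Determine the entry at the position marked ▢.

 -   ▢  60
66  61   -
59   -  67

Row 2 needs 189; the known cells sum to 127, so (2,3) = 62.
Row 3 must total 189; the given cells sum to 126, so (3,2) = 63.
From column 1, 189 − (66 + 59) gives (1,1) = 64.
Column 2 must total 189; the given cells sum to 124, so (1,2) = 65.

65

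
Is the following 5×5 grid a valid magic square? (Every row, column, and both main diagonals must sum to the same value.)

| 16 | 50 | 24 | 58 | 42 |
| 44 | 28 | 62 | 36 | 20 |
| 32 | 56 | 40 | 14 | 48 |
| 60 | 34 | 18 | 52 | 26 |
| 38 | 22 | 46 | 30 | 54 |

Row 1: 16 + 50 + 24 + 58 + 42 = 190.
Row 2: 44 + 28 + 62 + 36 + 20 = 190.
Row 3: 32 + 56 + 40 + 14 + 48 = 190.
Row 4: 60 + 34 + 18 + 52 + 26 = 190.
Row 5: 38 + 22 + 46 + 30 + 54 = 190.
Column 1: 16 + 44 + 32 + 60 + 38 = 190.
Column 2: 50 + 28 + 56 + 34 + 22 = 190.
Column 3: 24 + 62 + 40 + 18 + 46 = 190.
Column 4: 58 + 36 + 14 + 52 + 30 = 190.
Column 5: 42 + 20 + 48 + 26 + 54 = 190.
Main diagonal: 16 + 28 + 40 + 52 + 54 = 190.
Anti-diagonal: 42 + 36 + 40 + 34 + 38 = 190.
All lines sum to 190.

Yes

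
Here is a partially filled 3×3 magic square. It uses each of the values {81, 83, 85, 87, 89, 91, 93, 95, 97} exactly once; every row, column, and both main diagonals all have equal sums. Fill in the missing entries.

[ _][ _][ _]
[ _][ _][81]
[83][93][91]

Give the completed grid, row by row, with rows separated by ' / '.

87 85 95 / 97 89 81 / 83 93 91

The 9 entries sum to 801, so each line sums to 801/3 = 267.
Column 3 needs 267; the known cells sum to 172, so (1,3) = 95.
The remaining cell in anti-diagonal is (2,2) = 267 − 178 = 89.
Using row 2: 89 + 81 + ? → (2,1) = 267 − 170 = 97.
The remaining cell in column 1 is (1,1) = 267 − 180 = 87.
Column 2 must total 267; the given cells sum to 182, so (1,2) = 85.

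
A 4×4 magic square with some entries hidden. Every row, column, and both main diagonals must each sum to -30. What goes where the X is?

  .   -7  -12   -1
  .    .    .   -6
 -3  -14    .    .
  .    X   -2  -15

-9

Row 1 must total -30; the given cells sum to -20, so (1,1) = -10.
Column 4: -1 + (-6) + (-15) + ? = -30, so (3,4) = -8.
Row 3 must total -30; the given cells sum to -25, so (3,3) = -5.
The remaining cell in column 3 is (2,3) = -30 − (-19) = -11.
Using main diagonal: -10 + (-5) + (-15) + ? → (2,2) = -30 − (-30) = 0.
Anti-diagonal needs -30; the known cells sum to -26, so (4,1) = -4.
Row 2 needs -30; the known cells sum to -17, so (2,1) = -13.
Row 4 must total -30; the given cells sum to -21, so (4,2) = -9.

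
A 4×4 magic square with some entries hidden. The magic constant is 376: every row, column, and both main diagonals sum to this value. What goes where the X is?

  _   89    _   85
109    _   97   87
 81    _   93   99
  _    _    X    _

From row 2, 376 − (109 + 97 + 87) gives (2,2) = 83.
Row 3 must total 376; the given cells sum to 273, so (3,2) = 103.
Column 2: 89 + 83 + 103 + ? = 376, so (4,2) = 101.
The remaining cell in column 4 is (4,4) = 376 − 271 = 105.
From main diagonal, 376 − (83 + 93 + 105) gives (1,1) = 95.
Using anti-diagonal: 85 + 97 + 103 + ? → (4,1) = 376 − 285 = 91.
Row 1: 95 + 89 + 85 + ? = 376, so (1,3) = 107.
Row 4 must total 376; the given cells sum to 297, so (4,3) = 79.

79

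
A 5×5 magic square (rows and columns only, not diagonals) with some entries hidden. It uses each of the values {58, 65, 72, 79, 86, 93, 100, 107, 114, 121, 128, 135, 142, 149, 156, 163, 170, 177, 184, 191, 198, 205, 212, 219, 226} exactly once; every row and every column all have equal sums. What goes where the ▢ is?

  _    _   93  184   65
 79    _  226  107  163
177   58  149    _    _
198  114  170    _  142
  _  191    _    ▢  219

The 25 entries sum to 3550, so each line sums to 3550/5 = 710.
Row 2 needs 710; the known cells sum to 575, so (2,2) = 135.
From row 4, 710 − (198 + 114 + 170 + 142) gives (4,4) = 86.
Column 2 must total 710; the given cells sum to 498, so (1,2) = 212.
Using column 3: 93 + 226 + 149 + 170 + ? → (5,3) = 710 − 638 = 72.
The remaining cell in column 5 is (3,5) = 710 − 589 = 121.
Using row 1: 212 + 93 + 184 + 65 + ? → (1,1) = 710 − 554 = 156.
Row 3 needs 710; the known cells sum to 505, so (3,4) = 205.
Column 1: 156 + 79 + 177 + 198 + ? = 710, so (5,1) = 100.
Column 4 must total 710; the given cells sum to 582, so (5,4) = 128.

128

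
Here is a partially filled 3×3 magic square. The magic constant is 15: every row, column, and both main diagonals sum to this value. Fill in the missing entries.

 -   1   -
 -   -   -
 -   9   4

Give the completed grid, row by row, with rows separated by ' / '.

Row 3 must total 15; the given cells sum to 13, so (3,1) = 2.
Column 2: 1 + 9 + ? = 15, so (2,2) = 5.
The remaining cell in main diagonal is (1,1) = 15 − 9 = 6.
The remaining cell in anti-diagonal is (1,3) = 15 − 7 = 8.
From column 1, 15 − (6 + 2) gives (2,1) = 7.
The remaining cell in column 3 is (2,3) = 15 − 12 = 3.

6 1 8 / 7 5 3 / 2 9 4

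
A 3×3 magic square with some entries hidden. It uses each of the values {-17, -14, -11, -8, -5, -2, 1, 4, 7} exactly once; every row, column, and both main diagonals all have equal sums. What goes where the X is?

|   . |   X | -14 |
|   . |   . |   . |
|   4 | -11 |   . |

The 9 entries sum to -45, so each line sums to -45/3 = -15.
Using row 3: 4 + (-11) + ? → (3,3) = -15 − (-7) = -8.
From column 3, -15 − (-14 + (-8)) gives (2,3) = 7.
The remaining cell in anti-diagonal is (2,2) = -15 − (-10) = -5.
Row 2 must total -15; the given cells sum to 2, so (2,1) = -17.
Column 1 must total -15; the given cells sum to -13, so (1,1) = -2.
Column 2 must total -15; the given cells sum to -16, so (1,2) = 1.

1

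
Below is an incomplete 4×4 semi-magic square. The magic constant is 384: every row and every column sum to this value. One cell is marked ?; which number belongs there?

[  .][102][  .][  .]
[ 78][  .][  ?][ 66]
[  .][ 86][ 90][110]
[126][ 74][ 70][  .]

Using row 3: 86 + 90 + 110 + ? → (3,1) = 384 − 286 = 98.
The remaining cell in row 4 is (4,4) = 384 − 270 = 114.
The remaining cell in column 1 is (1,1) = 384 − 302 = 82.
The remaining cell in column 2 is (2,2) = 384 − 262 = 122.
Column 4: 66 + 110 + 114 + ? = 384, so (1,4) = 94.
Using row 1: 82 + 102 + 94 + ? → (1,3) = 384 − 278 = 106.
From row 2, 384 − (78 + 122 + 66) gives (2,3) = 118.

118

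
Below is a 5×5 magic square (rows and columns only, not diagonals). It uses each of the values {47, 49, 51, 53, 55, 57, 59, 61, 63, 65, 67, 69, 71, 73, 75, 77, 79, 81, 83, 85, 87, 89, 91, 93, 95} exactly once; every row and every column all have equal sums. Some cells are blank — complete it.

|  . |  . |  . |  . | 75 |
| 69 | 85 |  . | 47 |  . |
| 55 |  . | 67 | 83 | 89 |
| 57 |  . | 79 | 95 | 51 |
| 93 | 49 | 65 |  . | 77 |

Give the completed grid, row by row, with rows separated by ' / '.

The 25 entries sum to 1775, so each line sums to 1775/5 = 355.
The remaining cell in row 3 is (3,2) = 355 − 294 = 61.
Row 4 must total 355; the given cells sum to 282, so (4,2) = 73.
Row 5 must total 355; the given cells sum to 284, so (5,4) = 71.
The remaining cell in column 1 is (1,1) = 355 − 274 = 81.
Using column 2: 85 + 61 + 73 + 49 + ? → (1,2) = 355 − 268 = 87.
From column 4, 355 − (47 + 83 + 95 + 71) gives (1,4) = 59.
Column 5 needs 355; the known cells sum to 292, so (2,5) = 63.
Row 1: 81 + 87 + 59 + 75 + ? = 355, so (1,3) = 53.
Row 2 needs 355; the known cells sum to 264, so (2,3) = 91.

81 87 53 59 75 / 69 85 91 47 63 / 55 61 67 83 89 / 57 73 79 95 51 / 93 49 65 71 77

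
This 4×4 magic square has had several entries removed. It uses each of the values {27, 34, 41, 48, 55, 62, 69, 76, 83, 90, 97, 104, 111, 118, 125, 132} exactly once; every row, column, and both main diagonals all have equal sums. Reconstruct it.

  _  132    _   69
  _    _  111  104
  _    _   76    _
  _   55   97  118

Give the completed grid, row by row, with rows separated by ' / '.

83 132 34 69 / 62 41 111 104 / 125 90 76 27 / 48 55 97 118

The 16 entries sum to 1272, so each line sums to 1272/4 = 318.
The remaining cell in row 4 is (4,1) = 318 − 270 = 48.
From column 3, 318 − (111 + 76 + 97) gives (1,3) = 34.
Using column 4: 69 + 104 + 118 + ? → (3,4) = 318 − 291 = 27.
Anti-diagonal must total 318; the given cells sum to 228, so (3,2) = 90.
Using row 1: 132 + 34 + 69 + ? → (1,1) = 318 − 235 = 83.
Row 3 must total 318; the given cells sum to 193, so (3,1) = 125.
The remaining cell in column 1 is (2,1) = 318 − 256 = 62.
The remaining cell in column 2 is (2,2) = 318 − 277 = 41.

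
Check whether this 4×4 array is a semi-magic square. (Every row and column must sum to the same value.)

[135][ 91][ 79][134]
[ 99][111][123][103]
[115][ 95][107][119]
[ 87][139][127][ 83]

No — column 2 sums to 436 but row 1 sums to 439.

Row 1: 135 + 91 + 79 + 134 = 439.
Row 2: 99 + 111 + 123 + 103 = 436.
Row 3: 115 + 95 + 107 + 119 = 436.
Row 4: 87 + 139 + 127 + 83 = 436.
Column 1: 135 + 99 + 115 + 87 = 436.
Column 2: 91 + 111 + 95 + 139 = 436.
Column 3: 79 + 123 + 107 + 127 = 436.
Column 4: 134 + 103 + 119 + 83 = 439.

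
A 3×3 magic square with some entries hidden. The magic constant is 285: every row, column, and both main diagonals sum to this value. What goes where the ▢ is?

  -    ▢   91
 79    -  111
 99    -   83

87

From row 2, 285 − (79 + 111) gives (2,2) = 95.
Using row 3: 99 + 83 + ? → (3,2) = 285 − 182 = 103.
Column 1: 79 + 99 + ? = 285, so (1,1) = 107.
Using column 2: 95 + 103 + ? → (1,2) = 285 − 198 = 87.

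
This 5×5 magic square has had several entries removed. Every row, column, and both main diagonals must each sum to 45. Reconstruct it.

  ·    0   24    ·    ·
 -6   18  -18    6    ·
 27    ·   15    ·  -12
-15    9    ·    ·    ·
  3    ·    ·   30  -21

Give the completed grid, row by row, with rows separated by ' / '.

36 0 24 -27 12 / -6 18 -18 6 45 / 27 -24 15 39 -12 / -15 9 33 -3 21 / 3 42 -9 30 -21

From row 2, 45 − (-6 + 18 + (-18) + 6) gives (2,5) = 45.
From column 1, 45 − (-6 + 27 + (-15) + 3) gives (1,1) = 36.
Main diagonal must total 45; the given cells sum to 48, so (4,4) = -3.
The remaining cell in anti-diagonal is (1,5) = 45 − 33 = 12.
Using row 1: 36 + 0 + 24 + 12 + ? → (1,4) = 45 − 72 = -27.
From column 4, 45 − (-27 + 6 + (-3) + 30) gives (3,4) = 39.
From column 5, 45 − (12 + 45 + (-12) + (-21)) gives (4,5) = 21.
Using row 3: 27 + 15 + 39 + (-12) + ? → (3,2) = 45 − 69 = -24.
From row 4, 45 − (-15 + 9 + (-3) + 21) gives (4,3) = 33.
Column 2 needs 45; the known cells sum to 3, so (5,2) = 42.
The remaining cell in column 3 is (5,3) = 45 − 54 = -9.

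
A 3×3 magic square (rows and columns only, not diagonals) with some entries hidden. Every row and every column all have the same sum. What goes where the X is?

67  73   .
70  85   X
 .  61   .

64

Column 2 is complete and sums to 219; that is the magic constant.
Row 1 must total 219; the given cells sum to 140, so (1,3) = 79.
From row 2, 219 − (70 + 85) gives (2,3) = 64.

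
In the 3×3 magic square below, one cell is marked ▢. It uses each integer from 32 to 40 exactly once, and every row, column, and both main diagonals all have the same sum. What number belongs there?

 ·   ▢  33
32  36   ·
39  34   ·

The entries are 32 through 40, which sum to 324, so each line sums to 324/3 = 108.
Using row 2: 32 + 36 + ? → (2,3) = 108 − 68 = 40.
Row 3 needs 108; the known cells sum to 73, so (3,3) = 35.
Using column 1: 32 + 39 + ? → (1,1) = 108 − 71 = 37.
Column 2: 36 + 34 + ? = 108, so (1,2) = 38.

38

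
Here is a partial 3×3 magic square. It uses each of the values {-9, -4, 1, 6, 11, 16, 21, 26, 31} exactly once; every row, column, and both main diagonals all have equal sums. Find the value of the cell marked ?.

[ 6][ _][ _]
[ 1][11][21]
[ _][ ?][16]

The 9 entries sum to 99, so each line sums to 99/3 = 33.
From column 1, 33 − (6 + 1) gives (3,1) = 26.
The remaining cell in column 3 is (1,3) = 33 − 37 = -4.
Using row 1: 6 + (-4) + ? → (1,2) = 33 − 2 = 31.
The remaining cell in row 3 is (3,2) = 33 − 42 = -9.

-9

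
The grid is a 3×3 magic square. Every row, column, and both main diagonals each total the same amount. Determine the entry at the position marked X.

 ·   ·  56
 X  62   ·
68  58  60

Row 3 is complete and sums to 186; that is the magic constant.
From column 2, 186 − (62 + 58) gives (1,2) = 66.
The remaining cell in column 3 is (2,3) = 186 − 116 = 70.
Using main diagonal: 62 + 60 + ? → (1,1) = 186 − 122 = 64.
Row 2 must total 186; the given cells sum to 132, so (2,1) = 54.

54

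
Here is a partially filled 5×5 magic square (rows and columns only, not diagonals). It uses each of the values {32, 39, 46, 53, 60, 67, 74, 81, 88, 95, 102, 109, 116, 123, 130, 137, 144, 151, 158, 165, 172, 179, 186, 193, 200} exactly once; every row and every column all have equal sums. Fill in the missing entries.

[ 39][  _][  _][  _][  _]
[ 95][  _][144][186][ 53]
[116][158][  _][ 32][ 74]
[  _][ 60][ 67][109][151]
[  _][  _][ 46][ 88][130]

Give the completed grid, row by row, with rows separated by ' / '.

39 81 123 165 172 / 95 102 144 186 53 / 116 158 200 32 74 / 193 60 67 109 151 / 137 179 46 88 130

The 25 entries sum to 2900, so each line sums to 2900/5 = 580.
Row 2: 95 + 144 + 186 + 53 + ? = 580, so (2,2) = 102.
From row 3, 580 − (116 + 158 + 32 + 74) gives (3,3) = 200.
From row 4, 580 − (60 + 67 + 109 + 151) gives (4,1) = 193.
From column 1, 580 − (39 + 95 + 116 + 193) gives (5,1) = 137.
From column 3, 580 − (144 + 200 + 67 + 46) gives (1,3) = 123.
From column 4, 580 − (186 + 32 + 109 + 88) gives (1,4) = 165.
From column 5, 580 − (53 + 74 + 151 + 130) gives (1,5) = 172.
The remaining cell in row 1 is (1,2) = 580 − 499 = 81.
Using row 5: 137 + 46 + 88 + 130 + ? → (5,2) = 580 − 401 = 179.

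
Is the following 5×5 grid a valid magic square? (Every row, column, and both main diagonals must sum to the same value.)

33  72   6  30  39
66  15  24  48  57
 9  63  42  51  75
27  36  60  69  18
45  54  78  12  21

No — row 5 sums to 210 but column 2 sums to 240.

Row 1: 33 + 72 + 6 + 30 + 39 = 180.
Row 2: 66 + 15 + 24 + 48 + 57 = 210.
Row 3: 9 + 63 + 42 + 51 + 75 = 240.
Row 4: 27 + 36 + 60 + 69 + 18 = 210.
Row 5: 45 + 54 + 78 + 12 + 21 = 210.
Column 1: 33 + 66 + 9 + 27 + 45 = 180.
Column 2: 72 + 15 + 63 + 36 + 54 = 240.
Column 3: 6 + 24 + 42 + 60 + 78 = 210.
Column 4: 30 + 48 + 51 + 69 + 12 = 210.
Column 5: 39 + 57 + 75 + 18 + 21 = 210.
Main diagonal: 33 + 15 + 42 + 69 + 21 = 180.
Anti-diagonal: 39 + 48 + 42 + 36 + 45 = 210.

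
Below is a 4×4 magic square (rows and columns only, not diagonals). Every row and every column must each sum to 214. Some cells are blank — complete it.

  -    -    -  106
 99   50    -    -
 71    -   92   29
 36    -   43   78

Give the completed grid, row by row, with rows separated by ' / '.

8 85 15 106 / 99 50 64 1 / 71 22 92 29 / 36 57 43 78

Row 3: 71 + 92 + 29 + ? = 214, so (3,2) = 22.
The remaining cell in row 4 is (4,2) = 214 − 157 = 57.
Column 1 must total 214; the given cells sum to 206, so (1,1) = 8.
The remaining cell in column 2 is (1,2) = 214 − 129 = 85.
Column 4 needs 214; the known cells sum to 213, so (2,4) = 1.
Row 1 must total 214; the given cells sum to 199, so (1,3) = 15.
Row 2: 99 + 50 + 1 + ? = 214, so (2,3) = 64.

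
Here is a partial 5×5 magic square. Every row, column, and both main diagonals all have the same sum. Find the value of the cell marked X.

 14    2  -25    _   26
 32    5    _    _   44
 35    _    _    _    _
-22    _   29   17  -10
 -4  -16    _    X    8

20

Column 1 is complete and sums to 55; that is the magic constant.
Row 1 must total 55; the given cells sum to 17, so (1,4) = 38.
Row 4: -22 + 29 + 17 + (-10) + ? = 55, so (4,2) = 41.
From column 2, 55 − (2 + 5 + 41 + (-16)) gives (3,2) = 23.
Column 5 needs 55; the known cells sum to 68, so (3,5) = -13.
Main diagonal needs 55; the known cells sum to 44, so (3,3) = 11.
The remaining cell in anti-diagonal is (2,4) = 55 − 74 = -19.
From row 2, 55 − (32 + 5 + (-19) + 44) gives (2,3) = -7.
From row 3, 55 − (35 + 23 + 11 + (-13)) gives (3,4) = -1.
Using column 3: -25 + (-7) + 11 + 29 + ? → (5,3) = 55 − 8 = 47.
From column 4, 55 − (38 + (-19) + (-1) + 17) gives (5,4) = 20.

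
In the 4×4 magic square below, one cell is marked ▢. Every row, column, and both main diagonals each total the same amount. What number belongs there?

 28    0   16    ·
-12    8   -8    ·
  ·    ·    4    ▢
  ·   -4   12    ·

24

Column 3 is complete and sums to 24; that is the magic constant.
The remaining cell in row 1 is (1,4) = 24 − 44 = -20.
Using row 2: -12 + 8 + (-8) + ? → (2,4) = 24 − (-12) = 36.
The remaining cell in column 2 is (3,2) = 24 − 4 = 20.
The remaining cell in main diagonal is (4,4) = 24 − 40 = -16.
Anti-diagonal: -20 + (-8) + 20 + ? = 24, so (4,1) = 32.
Using column 1: 28 + (-12) + 32 + ? → (3,1) = 24 − 48 = -24.
Column 4 needs 24; the known cells sum to 0, so (3,4) = 24.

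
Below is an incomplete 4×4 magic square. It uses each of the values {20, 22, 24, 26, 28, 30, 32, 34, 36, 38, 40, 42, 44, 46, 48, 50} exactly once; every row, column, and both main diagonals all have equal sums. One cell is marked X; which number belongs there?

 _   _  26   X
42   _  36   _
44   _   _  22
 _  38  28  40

46

The 16 entries sum to 560, so each line sums to 560/4 = 140.
The remaining cell in row 4 is (4,1) = 140 − 106 = 34.
Column 1 must total 140; the given cells sum to 120, so (1,1) = 20.
Column 3: 26 + 36 + 28 + ? = 140, so (3,3) = 50.
Main diagonal: 20 + 50 + 40 + ? = 140, so (2,2) = 30.
Row 2: 42 + 30 + 36 + ? = 140, so (2,4) = 32.
Row 3: 44 + 50 + 22 + ? = 140, so (3,2) = 24.
Column 2: 30 + 24 + 38 + ? = 140, so (1,2) = 48.
Using column 4: 32 + 22 + 40 + ? → (1,4) = 140 − 94 = 46.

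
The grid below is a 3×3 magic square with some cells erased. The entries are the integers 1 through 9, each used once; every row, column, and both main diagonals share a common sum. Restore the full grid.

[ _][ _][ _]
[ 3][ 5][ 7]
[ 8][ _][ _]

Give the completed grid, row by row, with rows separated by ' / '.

The entries are 1 through 9, which sum to 45, so each line sums to 45/3 = 15.
From column 1, 15 − (3 + 8) gives (1,1) = 4.
From main diagonal, 15 − (4 + 5) gives (3,3) = 6.
Using anti-diagonal: 5 + 8 + ? → (1,3) = 15 − 13 = 2.
Using row 1: 4 + 2 + ? → (1,2) = 15 − 6 = 9.
Row 3: 8 + 6 + ? = 15, so (3,2) = 1.

4 9 2 / 3 5 7 / 8 1 6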